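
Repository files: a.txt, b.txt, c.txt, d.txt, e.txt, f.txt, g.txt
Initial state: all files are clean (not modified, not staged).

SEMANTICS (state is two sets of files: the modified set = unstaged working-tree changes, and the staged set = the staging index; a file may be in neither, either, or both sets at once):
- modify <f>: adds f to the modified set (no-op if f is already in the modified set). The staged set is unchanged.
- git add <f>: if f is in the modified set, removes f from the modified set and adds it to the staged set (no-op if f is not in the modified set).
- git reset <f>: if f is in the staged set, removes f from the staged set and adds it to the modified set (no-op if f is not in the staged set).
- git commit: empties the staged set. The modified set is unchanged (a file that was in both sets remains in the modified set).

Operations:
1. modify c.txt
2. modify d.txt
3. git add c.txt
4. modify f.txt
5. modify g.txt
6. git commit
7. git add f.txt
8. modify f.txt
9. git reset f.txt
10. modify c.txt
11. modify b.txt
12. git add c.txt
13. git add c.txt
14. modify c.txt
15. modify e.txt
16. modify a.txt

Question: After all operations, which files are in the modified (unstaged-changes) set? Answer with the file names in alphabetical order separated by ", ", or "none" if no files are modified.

After op 1 (modify c.txt): modified={c.txt} staged={none}
After op 2 (modify d.txt): modified={c.txt, d.txt} staged={none}
After op 3 (git add c.txt): modified={d.txt} staged={c.txt}
After op 4 (modify f.txt): modified={d.txt, f.txt} staged={c.txt}
After op 5 (modify g.txt): modified={d.txt, f.txt, g.txt} staged={c.txt}
After op 6 (git commit): modified={d.txt, f.txt, g.txt} staged={none}
After op 7 (git add f.txt): modified={d.txt, g.txt} staged={f.txt}
After op 8 (modify f.txt): modified={d.txt, f.txt, g.txt} staged={f.txt}
After op 9 (git reset f.txt): modified={d.txt, f.txt, g.txt} staged={none}
After op 10 (modify c.txt): modified={c.txt, d.txt, f.txt, g.txt} staged={none}
After op 11 (modify b.txt): modified={b.txt, c.txt, d.txt, f.txt, g.txt} staged={none}
After op 12 (git add c.txt): modified={b.txt, d.txt, f.txt, g.txt} staged={c.txt}
After op 13 (git add c.txt): modified={b.txt, d.txt, f.txt, g.txt} staged={c.txt}
After op 14 (modify c.txt): modified={b.txt, c.txt, d.txt, f.txt, g.txt} staged={c.txt}
After op 15 (modify e.txt): modified={b.txt, c.txt, d.txt, e.txt, f.txt, g.txt} staged={c.txt}
After op 16 (modify a.txt): modified={a.txt, b.txt, c.txt, d.txt, e.txt, f.txt, g.txt} staged={c.txt}

Answer: a.txt, b.txt, c.txt, d.txt, e.txt, f.txt, g.txt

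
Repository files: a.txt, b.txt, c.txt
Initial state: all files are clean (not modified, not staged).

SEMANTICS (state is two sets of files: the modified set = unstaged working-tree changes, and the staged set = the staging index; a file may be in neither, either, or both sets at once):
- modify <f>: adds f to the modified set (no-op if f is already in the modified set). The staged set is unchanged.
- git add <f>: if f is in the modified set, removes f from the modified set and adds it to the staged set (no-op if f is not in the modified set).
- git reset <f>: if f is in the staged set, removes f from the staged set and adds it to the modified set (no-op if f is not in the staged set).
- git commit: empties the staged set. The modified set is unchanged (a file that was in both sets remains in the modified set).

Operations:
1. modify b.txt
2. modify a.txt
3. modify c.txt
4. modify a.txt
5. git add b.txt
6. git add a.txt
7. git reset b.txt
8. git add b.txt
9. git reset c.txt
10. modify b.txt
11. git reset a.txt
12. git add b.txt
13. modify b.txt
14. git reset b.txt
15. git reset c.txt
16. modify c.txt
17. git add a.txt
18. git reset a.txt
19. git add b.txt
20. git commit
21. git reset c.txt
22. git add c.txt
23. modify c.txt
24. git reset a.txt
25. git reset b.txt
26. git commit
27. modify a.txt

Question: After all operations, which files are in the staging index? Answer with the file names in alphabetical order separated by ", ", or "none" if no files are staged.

After op 1 (modify b.txt): modified={b.txt} staged={none}
After op 2 (modify a.txt): modified={a.txt, b.txt} staged={none}
After op 3 (modify c.txt): modified={a.txt, b.txt, c.txt} staged={none}
After op 4 (modify a.txt): modified={a.txt, b.txt, c.txt} staged={none}
After op 5 (git add b.txt): modified={a.txt, c.txt} staged={b.txt}
After op 6 (git add a.txt): modified={c.txt} staged={a.txt, b.txt}
After op 7 (git reset b.txt): modified={b.txt, c.txt} staged={a.txt}
After op 8 (git add b.txt): modified={c.txt} staged={a.txt, b.txt}
After op 9 (git reset c.txt): modified={c.txt} staged={a.txt, b.txt}
After op 10 (modify b.txt): modified={b.txt, c.txt} staged={a.txt, b.txt}
After op 11 (git reset a.txt): modified={a.txt, b.txt, c.txt} staged={b.txt}
After op 12 (git add b.txt): modified={a.txt, c.txt} staged={b.txt}
After op 13 (modify b.txt): modified={a.txt, b.txt, c.txt} staged={b.txt}
After op 14 (git reset b.txt): modified={a.txt, b.txt, c.txt} staged={none}
After op 15 (git reset c.txt): modified={a.txt, b.txt, c.txt} staged={none}
After op 16 (modify c.txt): modified={a.txt, b.txt, c.txt} staged={none}
After op 17 (git add a.txt): modified={b.txt, c.txt} staged={a.txt}
After op 18 (git reset a.txt): modified={a.txt, b.txt, c.txt} staged={none}
After op 19 (git add b.txt): modified={a.txt, c.txt} staged={b.txt}
After op 20 (git commit): modified={a.txt, c.txt} staged={none}
After op 21 (git reset c.txt): modified={a.txt, c.txt} staged={none}
After op 22 (git add c.txt): modified={a.txt} staged={c.txt}
After op 23 (modify c.txt): modified={a.txt, c.txt} staged={c.txt}
After op 24 (git reset a.txt): modified={a.txt, c.txt} staged={c.txt}
After op 25 (git reset b.txt): modified={a.txt, c.txt} staged={c.txt}
After op 26 (git commit): modified={a.txt, c.txt} staged={none}
After op 27 (modify a.txt): modified={a.txt, c.txt} staged={none}

Answer: none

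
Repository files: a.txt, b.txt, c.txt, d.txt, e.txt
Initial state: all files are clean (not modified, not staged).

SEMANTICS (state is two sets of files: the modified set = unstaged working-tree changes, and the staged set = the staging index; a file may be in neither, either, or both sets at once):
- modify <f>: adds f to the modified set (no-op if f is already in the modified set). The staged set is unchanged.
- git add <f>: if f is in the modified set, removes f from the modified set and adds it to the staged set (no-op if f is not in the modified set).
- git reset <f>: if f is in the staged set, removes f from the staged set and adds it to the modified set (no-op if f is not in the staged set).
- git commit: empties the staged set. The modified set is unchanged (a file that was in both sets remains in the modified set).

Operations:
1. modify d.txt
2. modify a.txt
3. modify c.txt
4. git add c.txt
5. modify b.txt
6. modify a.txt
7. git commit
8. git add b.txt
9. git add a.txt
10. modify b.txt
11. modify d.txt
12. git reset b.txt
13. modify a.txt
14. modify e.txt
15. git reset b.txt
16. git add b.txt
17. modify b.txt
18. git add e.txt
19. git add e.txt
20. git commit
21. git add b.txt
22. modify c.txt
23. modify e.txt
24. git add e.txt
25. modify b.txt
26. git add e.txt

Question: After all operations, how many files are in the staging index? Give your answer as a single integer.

Answer: 2

Derivation:
After op 1 (modify d.txt): modified={d.txt} staged={none}
After op 2 (modify a.txt): modified={a.txt, d.txt} staged={none}
After op 3 (modify c.txt): modified={a.txt, c.txt, d.txt} staged={none}
After op 4 (git add c.txt): modified={a.txt, d.txt} staged={c.txt}
After op 5 (modify b.txt): modified={a.txt, b.txt, d.txt} staged={c.txt}
After op 6 (modify a.txt): modified={a.txt, b.txt, d.txt} staged={c.txt}
After op 7 (git commit): modified={a.txt, b.txt, d.txt} staged={none}
After op 8 (git add b.txt): modified={a.txt, d.txt} staged={b.txt}
After op 9 (git add a.txt): modified={d.txt} staged={a.txt, b.txt}
After op 10 (modify b.txt): modified={b.txt, d.txt} staged={a.txt, b.txt}
After op 11 (modify d.txt): modified={b.txt, d.txt} staged={a.txt, b.txt}
After op 12 (git reset b.txt): modified={b.txt, d.txt} staged={a.txt}
After op 13 (modify a.txt): modified={a.txt, b.txt, d.txt} staged={a.txt}
After op 14 (modify e.txt): modified={a.txt, b.txt, d.txt, e.txt} staged={a.txt}
After op 15 (git reset b.txt): modified={a.txt, b.txt, d.txt, e.txt} staged={a.txt}
After op 16 (git add b.txt): modified={a.txt, d.txt, e.txt} staged={a.txt, b.txt}
After op 17 (modify b.txt): modified={a.txt, b.txt, d.txt, e.txt} staged={a.txt, b.txt}
After op 18 (git add e.txt): modified={a.txt, b.txt, d.txt} staged={a.txt, b.txt, e.txt}
After op 19 (git add e.txt): modified={a.txt, b.txt, d.txt} staged={a.txt, b.txt, e.txt}
After op 20 (git commit): modified={a.txt, b.txt, d.txt} staged={none}
After op 21 (git add b.txt): modified={a.txt, d.txt} staged={b.txt}
After op 22 (modify c.txt): modified={a.txt, c.txt, d.txt} staged={b.txt}
After op 23 (modify e.txt): modified={a.txt, c.txt, d.txt, e.txt} staged={b.txt}
After op 24 (git add e.txt): modified={a.txt, c.txt, d.txt} staged={b.txt, e.txt}
After op 25 (modify b.txt): modified={a.txt, b.txt, c.txt, d.txt} staged={b.txt, e.txt}
After op 26 (git add e.txt): modified={a.txt, b.txt, c.txt, d.txt} staged={b.txt, e.txt}
Final staged set: {b.txt, e.txt} -> count=2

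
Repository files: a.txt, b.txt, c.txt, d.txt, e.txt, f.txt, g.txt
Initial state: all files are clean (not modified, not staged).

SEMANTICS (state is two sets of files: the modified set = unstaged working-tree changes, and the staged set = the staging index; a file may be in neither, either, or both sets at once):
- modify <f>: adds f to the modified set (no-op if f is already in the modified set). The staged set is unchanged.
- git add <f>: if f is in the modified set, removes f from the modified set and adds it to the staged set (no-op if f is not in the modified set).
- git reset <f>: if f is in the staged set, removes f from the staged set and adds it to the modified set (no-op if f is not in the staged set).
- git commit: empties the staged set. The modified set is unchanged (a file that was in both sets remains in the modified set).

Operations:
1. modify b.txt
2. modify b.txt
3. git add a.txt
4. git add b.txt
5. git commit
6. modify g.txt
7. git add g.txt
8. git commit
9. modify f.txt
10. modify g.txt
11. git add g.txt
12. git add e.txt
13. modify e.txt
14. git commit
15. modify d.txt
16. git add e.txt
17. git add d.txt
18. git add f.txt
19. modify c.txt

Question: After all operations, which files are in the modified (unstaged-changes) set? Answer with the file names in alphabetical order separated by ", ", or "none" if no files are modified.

After op 1 (modify b.txt): modified={b.txt} staged={none}
After op 2 (modify b.txt): modified={b.txt} staged={none}
After op 3 (git add a.txt): modified={b.txt} staged={none}
After op 4 (git add b.txt): modified={none} staged={b.txt}
After op 5 (git commit): modified={none} staged={none}
After op 6 (modify g.txt): modified={g.txt} staged={none}
After op 7 (git add g.txt): modified={none} staged={g.txt}
After op 8 (git commit): modified={none} staged={none}
After op 9 (modify f.txt): modified={f.txt} staged={none}
After op 10 (modify g.txt): modified={f.txt, g.txt} staged={none}
After op 11 (git add g.txt): modified={f.txt} staged={g.txt}
After op 12 (git add e.txt): modified={f.txt} staged={g.txt}
After op 13 (modify e.txt): modified={e.txt, f.txt} staged={g.txt}
After op 14 (git commit): modified={e.txt, f.txt} staged={none}
After op 15 (modify d.txt): modified={d.txt, e.txt, f.txt} staged={none}
After op 16 (git add e.txt): modified={d.txt, f.txt} staged={e.txt}
After op 17 (git add d.txt): modified={f.txt} staged={d.txt, e.txt}
After op 18 (git add f.txt): modified={none} staged={d.txt, e.txt, f.txt}
After op 19 (modify c.txt): modified={c.txt} staged={d.txt, e.txt, f.txt}

Answer: c.txt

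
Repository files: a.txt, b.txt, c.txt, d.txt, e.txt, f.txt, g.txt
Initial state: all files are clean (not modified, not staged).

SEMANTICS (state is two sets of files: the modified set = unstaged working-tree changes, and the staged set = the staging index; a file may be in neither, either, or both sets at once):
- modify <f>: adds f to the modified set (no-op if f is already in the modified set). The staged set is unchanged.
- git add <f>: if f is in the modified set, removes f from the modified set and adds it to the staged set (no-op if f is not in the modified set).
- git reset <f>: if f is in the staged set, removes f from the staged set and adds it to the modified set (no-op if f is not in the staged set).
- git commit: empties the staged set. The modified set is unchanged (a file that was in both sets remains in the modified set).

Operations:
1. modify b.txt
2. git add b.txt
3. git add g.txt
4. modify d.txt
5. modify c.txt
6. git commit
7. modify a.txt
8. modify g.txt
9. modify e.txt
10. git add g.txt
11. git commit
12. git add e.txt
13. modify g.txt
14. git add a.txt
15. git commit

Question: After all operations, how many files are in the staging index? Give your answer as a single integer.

Answer: 0

Derivation:
After op 1 (modify b.txt): modified={b.txt} staged={none}
After op 2 (git add b.txt): modified={none} staged={b.txt}
After op 3 (git add g.txt): modified={none} staged={b.txt}
After op 4 (modify d.txt): modified={d.txt} staged={b.txt}
After op 5 (modify c.txt): modified={c.txt, d.txt} staged={b.txt}
After op 6 (git commit): modified={c.txt, d.txt} staged={none}
After op 7 (modify a.txt): modified={a.txt, c.txt, d.txt} staged={none}
After op 8 (modify g.txt): modified={a.txt, c.txt, d.txt, g.txt} staged={none}
After op 9 (modify e.txt): modified={a.txt, c.txt, d.txt, e.txt, g.txt} staged={none}
After op 10 (git add g.txt): modified={a.txt, c.txt, d.txt, e.txt} staged={g.txt}
After op 11 (git commit): modified={a.txt, c.txt, d.txt, e.txt} staged={none}
After op 12 (git add e.txt): modified={a.txt, c.txt, d.txt} staged={e.txt}
After op 13 (modify g.txt): modified={a.txt, c.txt, d.txt, g.txt} staged={e.txt}
After op 14 (git add a.txt): modified={c.txt, d.txt, g.txt} staged={a.txt, e.txt}
After op 15 (git commit): modified={c.txt, d.txt, g.txt} staged={none}
Final staged set: {none} -> count=0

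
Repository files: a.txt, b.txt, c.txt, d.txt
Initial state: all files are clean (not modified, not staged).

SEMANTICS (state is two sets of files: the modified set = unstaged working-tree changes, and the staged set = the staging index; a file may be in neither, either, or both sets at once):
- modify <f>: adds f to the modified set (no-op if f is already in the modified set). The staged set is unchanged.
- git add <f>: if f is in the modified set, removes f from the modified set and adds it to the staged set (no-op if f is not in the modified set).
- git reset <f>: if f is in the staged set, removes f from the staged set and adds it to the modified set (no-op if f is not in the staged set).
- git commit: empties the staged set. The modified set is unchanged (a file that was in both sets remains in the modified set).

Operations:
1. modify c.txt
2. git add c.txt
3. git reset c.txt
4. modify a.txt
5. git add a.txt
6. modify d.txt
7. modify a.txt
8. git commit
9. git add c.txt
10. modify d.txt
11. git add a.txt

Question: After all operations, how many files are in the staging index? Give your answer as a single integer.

After op 1 (modify c.txt): modified={c.txt} staged={none}
After op 2 (git add c.txt): modified={none} staged={c.txt}
After op 3 (git reset c.txt): modified={c.txt} staged={none}
After op 4 (modify a.txt): modified={a.txt, c.txt} staged={none}
After op 5 (git add a.txt): modified={c.txt} staged={a.txt}
After op 6 (modify d.txt): modified={c.txt, d.txt} staged={a.txt}
After op 7 (modify a.txt): modified={a.txt, c.txt, d.txt} staged={a.txt}
After op 8 (git commit): modified={a.txt, c.txt, d.txt} staged={none}
After op 9 (git add c.txt): modified={a.txt, d.txt} staged={c.txt}
After op 10 (modify d.txt): modified={a.txt, d.txt} staged={c.txt}
After op 11 (git add a.txt): modified={d.txt} staged={a.txt, c.txt}
Final staged set: {a.txt, c.txt} -> count=2

Answer: 2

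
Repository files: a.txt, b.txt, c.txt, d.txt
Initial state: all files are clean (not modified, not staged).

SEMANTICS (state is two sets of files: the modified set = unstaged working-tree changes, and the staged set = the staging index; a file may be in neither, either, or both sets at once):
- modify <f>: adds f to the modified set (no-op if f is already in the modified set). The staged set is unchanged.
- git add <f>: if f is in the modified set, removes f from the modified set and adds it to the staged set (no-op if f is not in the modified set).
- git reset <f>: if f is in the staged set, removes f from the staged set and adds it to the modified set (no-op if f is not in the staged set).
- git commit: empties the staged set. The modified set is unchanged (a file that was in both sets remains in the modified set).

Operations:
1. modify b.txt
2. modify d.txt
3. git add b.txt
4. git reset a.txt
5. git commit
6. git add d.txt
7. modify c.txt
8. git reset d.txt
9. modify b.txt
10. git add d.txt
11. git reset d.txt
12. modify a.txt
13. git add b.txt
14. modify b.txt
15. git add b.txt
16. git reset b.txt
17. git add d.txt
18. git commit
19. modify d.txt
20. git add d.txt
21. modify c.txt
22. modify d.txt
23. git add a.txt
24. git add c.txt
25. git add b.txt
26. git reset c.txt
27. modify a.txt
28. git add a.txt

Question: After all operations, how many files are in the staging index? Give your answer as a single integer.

After op 1 (modify b.txt): modified={b.txt} staged={none}
After op 2 (modify d.txt): modified={b.txt, d.txt} staged={none}
After op 3 (git add b.txt): modified={d.txt} staged={b.txt}
After op 4 (git reset a.txt): modified={d.txt} staged={b.txt}
After op 5 (git commit): modified={d.txt} staged={none}
After op 6 (git add d.txt): modified={none} staged={d.txt}
After op 7 (modify c.txt): modified={c.txt} staged={d.txt}
After op 8 (git reset d.txt): modified={c.txt, d.txt} staged={none}
After op 9 (modify b.txt): modified={b.txt, c.txt, d.txt} staged={none}
After op 10 (git add d.txt): modified={b.txt, c.txt} staged={d.txt}
After op 11 (git reset d.txt): modified={b.txt, c.txt, d.txt} staged={none}
After op 12 (modify a.txt): modified={a.txt, b.txt, c.txt, d.txt} staged={none}
After op 13 (git add b.txt): modified={a.txt, c.txt, d.txt} staged={b.txt}
After op 14 (modify b.txt): modified={a.txt, b.txt, c.txt, d.txt} staged={b.txt}
After op 15 (git add b.txt): modified={a.txt, c.txt, d.txt} staged={b.txt}
After op 16 (git reset b.txt): modified={a.txt, b.txt, c.txt, d.txt} staged={none}
After op 17 (git add d.txt): modified={a.txt, b.txt, c.txt} staged={d.txt}
After op 18 (git commit): modified={a.txt, b.txt, c.txt} staged={none}
After op 19 (modify d.txt): modified={a.txt, b.txt, c.txt, d.txt} staged={none}
After op 20 (git add d.txt): modified={a.txt, b.txt, c.txt} staged={d.txt}
After op 21 (modify c.txt): modified={a.txt, b.txt, c.txt} staged={d.txt}
After op 22 (modify d.txt): modified={a.txt, b.txt, c.txt, d.txt} staged={d.txt}
After op 23 (git add a.txt): modified={b.txt, c.txt, d.txt} staged={a.txt, d.txt}
After op 24 (git add c.txt): modified={b.txt, d.txt} staged={a.txt, c.txt, d.txt}
After op 25 (git add b.txt): modified={d.txt} staged={a.txt, b.txt, c.txt, d.txt}
After op 26 (git reset c.txt): modified={c.txt, d.txt} staged={a.txt, b.txt, d.txt}
After op 27 (modify a.txt): modified={a.txt, c.txt, d.txt} staged={a.txt, b.txt, d.txt}
After op 28 (git add a.txt): modified={c.txt, d.txt} staged={a.txt, b.txt, d.txt}
Final staged set: {a.txt, b.txt, d.txt} -> count=3

Answer: 3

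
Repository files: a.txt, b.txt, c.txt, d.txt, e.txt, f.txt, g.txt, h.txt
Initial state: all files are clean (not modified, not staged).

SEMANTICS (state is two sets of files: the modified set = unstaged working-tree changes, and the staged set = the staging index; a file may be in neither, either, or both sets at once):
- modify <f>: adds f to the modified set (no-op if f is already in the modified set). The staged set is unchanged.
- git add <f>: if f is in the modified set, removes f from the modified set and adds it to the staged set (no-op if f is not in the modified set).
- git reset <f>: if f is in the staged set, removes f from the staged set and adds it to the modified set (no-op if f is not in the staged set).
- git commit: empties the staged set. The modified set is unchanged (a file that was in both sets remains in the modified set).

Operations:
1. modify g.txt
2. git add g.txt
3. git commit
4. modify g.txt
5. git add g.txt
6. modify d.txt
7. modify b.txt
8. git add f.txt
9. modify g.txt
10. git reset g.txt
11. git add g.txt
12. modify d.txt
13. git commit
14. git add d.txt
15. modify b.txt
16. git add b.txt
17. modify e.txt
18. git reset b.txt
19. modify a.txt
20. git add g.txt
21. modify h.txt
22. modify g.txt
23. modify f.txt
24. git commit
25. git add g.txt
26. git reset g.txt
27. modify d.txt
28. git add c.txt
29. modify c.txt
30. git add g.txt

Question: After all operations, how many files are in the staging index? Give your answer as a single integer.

After op 1 (modify g.txt): modified={g.txt} staged={none}
After op 2 (git add g.txt): modified={none} staged={g.txt}
After op 3 (git commit): modified={none} staged={none}
After op 4 (modify g.txt): modified={g.txt} staged={none}
After op 5 (git add g.txt): modified={none} staged={g.txt}
After op 6 (modify d.txt): modified={d.txt} staged={g.txt}
After op 7 (modify b.txt): modified={b.txt, d.txt} staged={g.txt}
After op 8 (git add f.txt): modified={b.txt, d.txt} staged={g.txt}
After op 9 (modify g.txt): modified={b.txt, d.txt, g.txt} staged={g.txt}
After op 10 (git reset g.txt): modified={b.txt, d.txt, g.txt} staged={none}
After op 11 (git add g.txt): modified={b.txt, d.txt} staged={g.txt}
After op 12 (modify d.txt): modified={b.txt, d.txt} staged={g.txt}
After op 13 (git commit): modified={b.txt, d.txt} staged={none}
After op 14 (git add d.txt): modified={b.txt} staged={d.txt}
After op 15 (modify b.txt): modified={b.txt} staged={d.txt}
After op 16 (git add b.txt): modified={none} staged={b.txt, d.txt}
After op 17 (modify e.txt): modified={e.txt} staged={b.txt, d.txt}
After op 18 (git reset b.txt): modified={b.txt, e.txt} staged={d.txt}
After op 19 (modify a.txt): modified={a.txt, b.txt, e.txt} staged={d.txt}
After op 20 (git add g.txt): modified={a.txt, b.txt, e.txt} staged={d.txt}
After op 21 (modify h.txt): modified={a.txt, b.txt, e.txt, h.txt} staged={d.txt}
After op 22 (modify g.txt): modified={a.txt, b.txt, e.txt, g.txt, h.txt} staged={d.txt}
After op 23 (modify f.txt): modified={a.txt, b.txt, e.txt, f.txt, g.txt, h.txt} staged={d.txt}
After op 24 (git commit): modified={a.txt, b.txt, e.txt, f.txt, g.txt, h.txt} staged={none}
After op 25 (git add g.txt): modified={a.txt, b.txt, e.txt, f.txt, h.txt} staged={g.txt}
After op 26 (git reset g.txt): modified={a.txt, b.txt, e.txt, f.txt, g.txt, h.txt} staged={none}
After op 27 (modify d.txt): modified={a.txt, b.txt, d.txt, e.txt, f.txt, g.txt, h.txt} staged={none}
After op 28 (git add c.txt): modified={a.txt, b.txt, d.txt, e.txt, f.txt, g.txt, h.txt} staged={none}
After op 29 (modify c.txt): modified={a.txt, b.txt, c.txt, d.txt, e.txt, f.txt, g.txt, h.txt} staged={none}
After op 30 (git add g.txt): modified={a.txt, b.txt, c.txt, d.txt, e.txt, f.txt, h.txt} staged={g.txt}
Final staged set: {g.txt} -> count=1

Answer: 1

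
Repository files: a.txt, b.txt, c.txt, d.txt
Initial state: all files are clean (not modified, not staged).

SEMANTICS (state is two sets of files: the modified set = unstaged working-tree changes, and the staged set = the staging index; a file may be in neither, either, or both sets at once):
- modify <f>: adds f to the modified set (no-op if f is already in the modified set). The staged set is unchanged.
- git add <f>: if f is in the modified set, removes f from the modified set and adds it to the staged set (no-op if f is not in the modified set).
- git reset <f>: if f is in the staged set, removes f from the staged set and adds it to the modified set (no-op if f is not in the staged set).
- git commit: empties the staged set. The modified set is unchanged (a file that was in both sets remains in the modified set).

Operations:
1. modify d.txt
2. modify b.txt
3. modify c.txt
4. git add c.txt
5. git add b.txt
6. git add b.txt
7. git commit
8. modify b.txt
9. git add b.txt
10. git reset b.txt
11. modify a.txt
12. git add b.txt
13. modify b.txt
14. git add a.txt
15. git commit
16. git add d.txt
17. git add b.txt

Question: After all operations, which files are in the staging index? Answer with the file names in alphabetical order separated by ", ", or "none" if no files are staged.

Answer: b.txt, d.txt

Derivation:
After op 1 (modify d.txt): modified={d.txt} staged={none}
After op 2 (modify b.txt): modified={b.txt, d.txt} staged={none}
After op 3 (modify c.txt): modified={b.txt, c.txt, d.txt} staged={none}
After op 4 (git add c.txt): modified={b.txt, d.txt} staged={c.txt}
After op 5 (git add b.txt): modified={d.txt} staged={b.txt, c.txt}
After op 6 (git add b.txt): modified={d.txt} staged={b.txt, c.txt}
After op 7 (git commit): modified={d.txt} staged={none}
After op 8 (modify b.txt): modified={b.txt, d.txt} staged={none}
After op 9 (git add b.txt): modified={d.txt} staged={b.txt}
After op 10 (git reset b.txt): modified={b.txt, d.txt} staged={none}
After op 11 (modify a.txt): modified={a.txt, b.txt, d.txt} staged={none}
After op 12 (git add b.txt): modified={a.txt, d.txt} staged={b.txt}
After op 13 (modify b.txt): modified={a.txt, b.txt, d.txt} staged={b.txt}
After op 14 (git add a.txt): modified={b.txt, d.txt} staged={a.txt, b.txt}
After op 15 (git commit): modified={b.txt, d.txt} staged={none}
After op 16 (git add d.txt): modified={b.txt} staged={d.txt}
After op 17 (git add b.txt): modified={none} staged={b.txt, d.txt}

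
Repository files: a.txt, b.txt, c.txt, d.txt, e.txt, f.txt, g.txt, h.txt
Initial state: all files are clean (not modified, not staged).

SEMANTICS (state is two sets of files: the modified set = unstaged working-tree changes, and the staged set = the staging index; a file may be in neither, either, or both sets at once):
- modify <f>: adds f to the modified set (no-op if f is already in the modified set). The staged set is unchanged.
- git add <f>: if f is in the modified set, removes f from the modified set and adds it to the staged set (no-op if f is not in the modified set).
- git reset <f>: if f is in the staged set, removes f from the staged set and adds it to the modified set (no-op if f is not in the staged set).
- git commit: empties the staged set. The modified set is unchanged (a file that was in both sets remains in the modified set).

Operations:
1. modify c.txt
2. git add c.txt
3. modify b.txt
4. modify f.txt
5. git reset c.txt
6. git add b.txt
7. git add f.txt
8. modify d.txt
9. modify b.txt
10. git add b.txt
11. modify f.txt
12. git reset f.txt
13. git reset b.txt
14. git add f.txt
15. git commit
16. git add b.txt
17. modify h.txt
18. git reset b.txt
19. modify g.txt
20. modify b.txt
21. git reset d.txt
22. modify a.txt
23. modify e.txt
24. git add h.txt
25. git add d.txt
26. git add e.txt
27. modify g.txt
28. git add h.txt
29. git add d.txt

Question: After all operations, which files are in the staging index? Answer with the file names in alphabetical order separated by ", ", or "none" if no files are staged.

After op 1 (modify c.txt): modified={c.txt} staged={none}
After op 2 (git add c.txt): modified={none} staged={c.txt}
After op 3 (modify b.txt): modified={b.txt} staged={c.txt}
After op 4 (modify f.txt): modified={b.txt, f.txt} staged={c.txt}
After op 5 (git reset c.txt): modified={b.txt, c.txt, f.txt} staged={none}
After op 6 (git add b.txt): modified={c.txt, f.txt} staged={b.txt}
After op 7 (git add f.txt): modified={c.txt} staged={b.txt, f.txt}
After op 8 (modify d.txt): modified={c.txt, d.txt} staged={b.txt, f.txt}
After op 9 (modify b.txt): modified={b.txt, c.txt, d.txt} staged={b.txt, f.txt}
After op 10 (git add b.txt): modified={c.txt, d.txt} staged={b.txt, f.txt}
After op 11 (modify f.txt): modified={c.txt, d.txt, f.txt} staged={b.txt, f.txt}
After op 12 (git reset f.txt): modified={c.txt, d.txt, f.txt} staged={b.txt}
After op 13 (git reset b.txt): modified={b.txt, c.txt, d.txt, f.txt} staged={none}
After op 14 (git add f.txt): modified={b.txt, c.txt, d.txt} staged={f.txt}
After op 15 (git commit): modified={b.txt, c.txt, d.txt} staged={none}
After op 16 (git add b.txt): modified={c.txt, d.txt} staged={b.txt}
After op 17 (modify h.txt): modified={c.txt, d.txt, h.txt} staged={b.txt}
After op 18 (git reset b.txt): modified={b.txt, c.txt, d.txt, h.txt} staged={none}
After op 19 (modify g.txt): modified={b.txt, c.txt, d.txt, g.txt, h.txt} staged={none}
After op 20 (modify b.txt): modified={b.txt, c.txt, d.txt, g.txt, h.txt} staged={none}
After op 21 (git reset d.txt): modified={b.txt, c.txt, d.txt, g.txt, h.txt} staged={none}
After op 22 (modify a.txt): modified={a.txt, b.txt, c.txt, d.txt, g.txt, h.txt} staged={none}
After op 23 (modify e.txt): modified={a.txt, b.txt, c.txt, d.txt, e.txt, g.txt, h.txt} staged={none}
After op 24 (git add h.txt): modified={a.txt, b.txt, c.txt, d.txt, e.txt, g.txt} staged={h.txt}
After op 25 (git add d.txt): modified={a.txt, b.txt, c.txt, e.txt, g.txt} staged={d.txt, h.txt}
After op 26 (git add e.txt): modified={a.txt, b.txt, c.txt, g.txt} staged={d.txt, e.txt, h.txt}
After op 27 (modify g.txt): modified={a.txt, b.txt, c.txt, g.txt} staged={d.txt, e.txt, h.txt}
After op 28 (git add h.txt): modified={a.txt, b.txt, c.txt, g.txt} staged={d.txt, e.txt, h.txt}
After op 29 (git add d.txt): modified={a.txt, b.txt, c.txt, g.txt} staged={d.txt, e.txt, h.txt}

Answer: d.txt, e.txt, h.txt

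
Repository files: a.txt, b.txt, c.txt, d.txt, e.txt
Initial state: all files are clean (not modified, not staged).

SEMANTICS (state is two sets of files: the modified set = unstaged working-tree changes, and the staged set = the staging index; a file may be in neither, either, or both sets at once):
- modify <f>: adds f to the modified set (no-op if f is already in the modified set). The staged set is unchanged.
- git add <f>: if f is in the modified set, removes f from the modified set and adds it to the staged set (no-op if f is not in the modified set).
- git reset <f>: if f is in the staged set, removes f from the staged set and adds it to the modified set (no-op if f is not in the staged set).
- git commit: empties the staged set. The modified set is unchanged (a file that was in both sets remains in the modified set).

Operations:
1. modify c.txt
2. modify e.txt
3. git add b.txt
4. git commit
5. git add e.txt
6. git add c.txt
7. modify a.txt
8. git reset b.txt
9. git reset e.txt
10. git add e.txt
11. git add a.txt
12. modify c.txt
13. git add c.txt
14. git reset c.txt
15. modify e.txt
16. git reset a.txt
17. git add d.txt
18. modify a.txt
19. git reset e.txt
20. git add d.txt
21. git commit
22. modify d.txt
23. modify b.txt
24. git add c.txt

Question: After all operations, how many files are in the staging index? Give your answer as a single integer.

After op 1 (modify c.txt): modified={c.txt} staged={none}
After op 2 (modify e.txt): modified={c.txt, e.txt} staged={none}
After op 3 (git add b.txt): modified={c.txt, e.txt} staged={none}
After op 4 (git commit): modified={c.txt, e.txt} staged={none}
After op 5 (git add e.txt): modified={c.txt} staged={e.txt}
After op 6 (git add c.txt): modified={none} staged={c.txt, e.txt}
After op 7 (modify a.txt): modified={a.txt} staged={c.txt, e.txt}
After op 8 (git reset b.txt): modified={a.txt} staged={c.txt, e.txt}
After op 9 (git reset e.txt): modified={a.txt, e.txt} staged={c.txt}
After op 10 (git add e.txt): modified={a.txt} staged={c.txt, e.txt}
After op 11 (git add a.txt): modified={none} staged={a.txt, c.txt, e.txt}
After op 12 (modify c.txt): modified={c.txt} staged={a.txt, c.txt, e.txt}
After op 13 (git add c.txt): modified={none} staged={a.txt, c.txt, e.txt}
After op 14 (git reset c.txt): modified={c.txt} staged={a.txt, e.txt}
After op 15 (modify e.txt): modified={c.txt, e.txt} staged={a.txt, e.txt}
After op 16 (git reset a.txt): modified={a.txt, c.txt, e.txt} staged={e.txt}
After op 17 (git add d.txt): modified={a.txt, c.txt, e.txt} staged={e.txt}
After op 18 (modify a.txt): modified={a.txt, c.txt, e.txt} staged={e.txt}
After op 19 (git reset e.txt): modified={a.txt, c.txt, e.txt} staged={none}
After op 20 (git add d.txt): modified={a.txt, c.txt, e.txt} staged={none}
After op 21 (git commit): modified={a.txt, c.txt, e.txt} staged={none}
After op 22 (modify d.txt): modified={a.txt, c.txt, d.txt, e.txt} staged={none}
After op 23 (modify b.txt): modified={a.txt, b.txt, c.txt, d.txt, e.txt} staged={none}
After op 24 (git add c.txt): modified={a.txt, b.txt, d.txt, e.txt} staged={c.txt}
Final staged set: {c.txt} -> count=1

Answer: 1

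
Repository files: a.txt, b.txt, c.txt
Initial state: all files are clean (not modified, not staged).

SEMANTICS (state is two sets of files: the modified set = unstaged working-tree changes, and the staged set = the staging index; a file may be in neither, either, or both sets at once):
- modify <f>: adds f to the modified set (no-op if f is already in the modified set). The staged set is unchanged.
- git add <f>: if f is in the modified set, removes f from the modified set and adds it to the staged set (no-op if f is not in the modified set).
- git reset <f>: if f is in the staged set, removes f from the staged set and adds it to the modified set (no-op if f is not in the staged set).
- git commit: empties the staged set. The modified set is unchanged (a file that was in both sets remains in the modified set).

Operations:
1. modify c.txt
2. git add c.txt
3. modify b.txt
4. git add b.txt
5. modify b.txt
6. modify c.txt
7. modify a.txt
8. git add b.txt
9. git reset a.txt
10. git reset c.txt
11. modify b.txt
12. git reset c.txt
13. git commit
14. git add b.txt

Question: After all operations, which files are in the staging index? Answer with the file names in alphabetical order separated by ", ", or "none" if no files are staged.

Answer: b.txt

Derivation:
After op 1 (modify c.txt): modified={c.txt} staged={none}
After op 2 (git add c.txt): modified={none} staged={c.txt}
After op 3 (modify b.txt): modified={b.txt} staged={c.txt}
After op 4 (git add b.txt): modified={none} staged={b.txt, c.txt}
After op 5 (modify b.txt): modified={b.txt} staged={b.txt, c.txt}
After op 6 (modify c.txt): modified={b.txt, c.txt} staged={b.txt, c.txt}
After op 7 (modify a.txt): modified={a.txt, b.txt, c.txt} staged={b.txt, c.txt}
After op 8 (git add b.txt): modified={a.txt, c.txt} staged={b.txt, c.txt}
After op 9 (git reset a.txt): modified={a.txt, c.txt} staged={b.txt, c.txt}
After op 10 (git reset c.txt): modified={a.txt, c.txt} staged={b.txt}
After op 11 (modify b.txt): modified={a.txt, b.txt, c.txt} staged={b.txt}
After op 12 (git reset c.txt): modified={a.txt, b.txt, c.txt} staged={b.txt}
After op 13 (git commit): modified={a.txt, b.txt, c.txt} staged={none}
After op 14 (git add b.txt): modified={a.txt, c.txt} staged={b.txt}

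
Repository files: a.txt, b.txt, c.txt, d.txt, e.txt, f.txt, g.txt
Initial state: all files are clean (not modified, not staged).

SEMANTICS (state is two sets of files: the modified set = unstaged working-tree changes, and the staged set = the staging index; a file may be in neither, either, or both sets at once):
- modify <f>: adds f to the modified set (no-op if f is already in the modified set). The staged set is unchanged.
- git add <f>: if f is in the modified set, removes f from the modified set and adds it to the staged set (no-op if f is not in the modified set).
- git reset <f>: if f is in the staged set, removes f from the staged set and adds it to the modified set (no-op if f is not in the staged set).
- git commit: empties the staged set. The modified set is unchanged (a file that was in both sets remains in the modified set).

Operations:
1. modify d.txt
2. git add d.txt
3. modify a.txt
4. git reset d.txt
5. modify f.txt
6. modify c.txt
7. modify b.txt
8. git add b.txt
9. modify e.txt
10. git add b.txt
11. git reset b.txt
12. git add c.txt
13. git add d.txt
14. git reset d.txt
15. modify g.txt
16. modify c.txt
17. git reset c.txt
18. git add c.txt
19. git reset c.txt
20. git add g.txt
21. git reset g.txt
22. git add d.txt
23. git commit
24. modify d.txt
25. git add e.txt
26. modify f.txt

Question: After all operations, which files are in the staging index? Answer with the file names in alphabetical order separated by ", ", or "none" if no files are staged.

Answer: e.txt

Derivation:
After op 1 (modify d.txt): modified={d.txt} staged={none}
After op 2 (git add d.txt): modified={none} staged={d.txt}
After op 3 (modify a.txt): modified={a.txt} staged={d.txt}
After op 4 (git reset d.txt): modified={a.txt, d.txt} staged={none}
After op 5 (modify f.txt): modified={a.txt, d.txt, f.txt} staged={none}
After op 6 (modify c.txt): modified={a.txt, c.txt, d.txt, f.txt} staged={none}
After op 7 (modify b.txt): modified={a.txt, b.txt, c.txt, d.txt, f.txt} staged={none}
After op 8 (git add b.txt): modified={a.txt, c.txt, d.txt, f.txt} staged={b.txt}
After op 9 (modify e.txt): modified={a.txt, c.txt, d.txt, e.txt, f.txt} staged={b.txt}
After op 10 (git add b.txt): modified={a.txt, c.txt, d.txt, e.txt, f.txt} staged={b.txt}
After op 11 (git reset b.txt): modified={a.txt, b.txt, c.txt, d.txt, e.txt, f.txt} staged={none}
After op 12 (git add c.txt): modified={a.txt, b.txt, d.txt, e.txt, f.txt} staged={c.txt}
After op 13 (git add d.txt): modified={a.txt, b.txt, e.txt, f.txt} staged={c.txt, d.txt}
After op 14 (git reset d.txt): modified={a.txt, b.txt, d.txt, e.txt, f.txt} staged={c.txt}
After op 15 (modify g.txt): modified={a.txt, b.txt, d.txt, e.txt, f.txt, g.txt} staged={c.txt}
After op 16 (modify c.txt): modified={a.txt, b.txt, c.txt, d.txt, e.txt, f.txt, g.txt} staged={c.txt}
After op 17 (git reset c.txt): modified={a.txt, b.txt, c.txt, d.txt, e.txt, f.txt, g.txt} staged={none}
After op 18 (git add c.txt): modified={a.txt, b.txt, d.txt, e.txt, f.txt, g.txt} staged={c.txt}
After op 19 (git reset c.txt): modified={a.txt, b.txt, c.txt, d.txt, e.txt, f.txt, g.txt} staged={none}
After op 20 (git add g.txt): modified={a.txt, b.txt, c.txt, d.txt, e.txt, f.txt} staged={g.txt}
After op 21 (git reset g.txt): modified={a.txt, b.txt, c.txt, d.txt, e.txt, f.txt, g.txt} staged={none}
After op 22 (git add d.txt): modified={a.txt, b.txt, c.txt, e.txt, f.txt, g.txt} staged={d.txt}
After op 23 (git commit): modified={a.txt, b.txt, c.txt, e.txt, f.txt, g.txt} staged={none}
After op 24 (modify d.txt): modified={a.txt, b.txt, c.txt, d.txt, e.txt, f.txt, g.txt} staged={none}
After op 25 (git add e.txt): modified={a.txt, b.txt, c.txt, d.txt, f.txt, g.txt} staged={e.txt}
After op 26 (modify f.txt): modified={a.txt, b.txt, c.txt, d.txt, f.txt, g.txt} staged={e.txt}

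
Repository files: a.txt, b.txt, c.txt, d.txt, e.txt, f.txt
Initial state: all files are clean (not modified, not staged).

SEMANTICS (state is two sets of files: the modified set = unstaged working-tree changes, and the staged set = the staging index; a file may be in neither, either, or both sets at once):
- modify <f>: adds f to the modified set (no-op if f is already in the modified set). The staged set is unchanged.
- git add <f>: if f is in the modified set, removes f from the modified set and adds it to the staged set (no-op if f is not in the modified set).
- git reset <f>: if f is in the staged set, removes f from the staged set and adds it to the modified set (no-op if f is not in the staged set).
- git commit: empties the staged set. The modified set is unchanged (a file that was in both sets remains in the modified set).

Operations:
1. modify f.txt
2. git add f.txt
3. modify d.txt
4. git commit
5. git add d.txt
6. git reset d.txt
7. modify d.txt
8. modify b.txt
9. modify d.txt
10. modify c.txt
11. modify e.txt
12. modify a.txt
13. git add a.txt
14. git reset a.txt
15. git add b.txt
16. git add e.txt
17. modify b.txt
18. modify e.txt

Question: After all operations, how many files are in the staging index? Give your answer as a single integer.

After op 1 (modify f.txt): modified={f.txt} staged={none}
After op 2 (git add f.txt): modified={none} staged={f.txt}
After op 3 (modify d.txt): modified={d.txt} staged={f.txt}
After op 4 (git commit): modified={d.txt} staged={none}
After op 5 (git add d.txt): modified={none} staged={d.txt}
After op 6 (git reset d.txt): modified={d.txt} staged={none}
After op 7 (modify d.txt): modified={d.txt} staged={none}
After op 8 (modify b.txt): modified={b.txt, d.txt} staged={none}
After op 9 (modify d.txt): modified={b.txt, d.txt} staged={none}
After op 10 (modify c.txt): modified={b.txt, c.txt, d.txt} staged={none}
After op 11 (modify e.txt): modified={b.txt, c.txt, d.txt, e.txt} staged={none}
After op 12 (modify a.txt): modified={a.txt, b.txt, c.txt, d.txt, e.txt} staged={none}
After op 13 (git add a.txt): modified={b.txt, c.txt, d.txt, e.txt} staged={a.txt}
After op 14 (git reset a.txt): modified={a.txt, b.txt, c.txt, d.txt, e.txt} staged={none}
After op 15 (git add b.txt): modified={a.txt, c.txt, d.txt, e.txt} staged={b.txt}
After op 16 (git add e.txt): modified={a.txt, c.txt, d.txt} staged={b.txt, e.txt}
After op 17 (modify b.txt): modified={a.txt, b.txt, c.txt, d.txt} staged={b.txt, e.txt}
After op 18 (modify e.txt): modified={a.txt, b.txt, c.txt, d.txt, e.txt} staged={b.txt, e.txt}
Final staged set: {b.txt, e.txt} -> count=2

Answer: 2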